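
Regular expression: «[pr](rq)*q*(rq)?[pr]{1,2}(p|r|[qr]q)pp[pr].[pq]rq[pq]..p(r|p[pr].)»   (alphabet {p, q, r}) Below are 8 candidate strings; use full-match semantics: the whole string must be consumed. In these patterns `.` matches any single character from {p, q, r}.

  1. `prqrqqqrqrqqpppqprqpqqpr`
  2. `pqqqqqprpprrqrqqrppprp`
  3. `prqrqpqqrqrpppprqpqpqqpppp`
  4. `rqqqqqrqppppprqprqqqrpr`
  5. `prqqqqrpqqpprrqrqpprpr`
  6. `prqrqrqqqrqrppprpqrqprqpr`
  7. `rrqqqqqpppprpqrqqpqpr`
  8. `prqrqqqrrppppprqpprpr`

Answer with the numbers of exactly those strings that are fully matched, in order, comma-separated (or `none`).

1 → match
2 → match
3 → no match
4 → match
5 → match
6 → match
7 → match
8 → match

1, 2, 4, 5, 6, 7, 8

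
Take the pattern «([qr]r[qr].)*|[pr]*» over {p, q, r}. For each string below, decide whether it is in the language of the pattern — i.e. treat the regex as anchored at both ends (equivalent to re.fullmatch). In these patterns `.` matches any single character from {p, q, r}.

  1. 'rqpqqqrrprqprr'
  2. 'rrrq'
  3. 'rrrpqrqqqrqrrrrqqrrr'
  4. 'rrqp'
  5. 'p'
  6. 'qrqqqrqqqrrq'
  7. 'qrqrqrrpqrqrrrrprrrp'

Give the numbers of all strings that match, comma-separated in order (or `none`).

2, 3, 4, 5, 6, 7

1 → no match
2 → match
3 → match
4 → match
5 → match
6 → match
7 → match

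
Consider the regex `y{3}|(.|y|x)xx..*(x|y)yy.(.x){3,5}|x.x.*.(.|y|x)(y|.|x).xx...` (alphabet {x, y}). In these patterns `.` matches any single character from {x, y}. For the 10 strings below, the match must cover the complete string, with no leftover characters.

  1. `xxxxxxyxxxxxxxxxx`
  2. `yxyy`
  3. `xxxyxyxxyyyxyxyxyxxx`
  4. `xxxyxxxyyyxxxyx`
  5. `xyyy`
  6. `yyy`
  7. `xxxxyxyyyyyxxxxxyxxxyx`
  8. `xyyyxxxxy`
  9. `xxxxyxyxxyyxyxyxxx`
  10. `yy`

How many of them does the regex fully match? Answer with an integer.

6

1 → match
2 → no match
3 → match
4 → match
5 → no match
6 → match
7 → match
8 → no match
9 → match
10 → no match
Total matched: 6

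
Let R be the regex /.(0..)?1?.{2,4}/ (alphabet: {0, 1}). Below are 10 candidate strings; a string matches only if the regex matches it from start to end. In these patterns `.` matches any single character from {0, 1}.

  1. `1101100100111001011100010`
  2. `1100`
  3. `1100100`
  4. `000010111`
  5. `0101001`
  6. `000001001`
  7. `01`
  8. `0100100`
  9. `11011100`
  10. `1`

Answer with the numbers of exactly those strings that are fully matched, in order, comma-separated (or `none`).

2, 4

1 → no match
2 → match
3 → no match
4 → match
5 → no match
6 → no match
7 → no match
8 → no match
9 → no match
10 → no match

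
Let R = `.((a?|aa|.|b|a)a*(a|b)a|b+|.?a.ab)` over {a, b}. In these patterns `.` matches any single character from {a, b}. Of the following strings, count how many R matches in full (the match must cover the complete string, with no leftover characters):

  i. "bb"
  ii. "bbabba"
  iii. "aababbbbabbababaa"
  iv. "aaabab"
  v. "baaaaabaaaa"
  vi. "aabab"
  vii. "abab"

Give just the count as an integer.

i. "bb" → match
ii. "bbabba" → no match
iii → no match
iv. "aaabab" → match
v. "baaaaabaaaa" → no match
vi. "aabab" → match
vii. "abab" → no match
Total matched: 3

3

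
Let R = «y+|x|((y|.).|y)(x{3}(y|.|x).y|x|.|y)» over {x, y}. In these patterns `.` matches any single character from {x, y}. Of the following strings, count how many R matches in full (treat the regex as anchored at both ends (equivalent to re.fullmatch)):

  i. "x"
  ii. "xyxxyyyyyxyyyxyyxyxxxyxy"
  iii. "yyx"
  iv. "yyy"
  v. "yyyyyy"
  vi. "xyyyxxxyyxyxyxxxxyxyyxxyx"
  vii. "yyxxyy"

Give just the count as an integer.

4

i. "x" → match
ii → no match
iii. "yyx" → match
iv. "yyy" → match
v. "yyyyyy" → match
vi → no match
vii. "yyxxyy" → no match
Total matched: 4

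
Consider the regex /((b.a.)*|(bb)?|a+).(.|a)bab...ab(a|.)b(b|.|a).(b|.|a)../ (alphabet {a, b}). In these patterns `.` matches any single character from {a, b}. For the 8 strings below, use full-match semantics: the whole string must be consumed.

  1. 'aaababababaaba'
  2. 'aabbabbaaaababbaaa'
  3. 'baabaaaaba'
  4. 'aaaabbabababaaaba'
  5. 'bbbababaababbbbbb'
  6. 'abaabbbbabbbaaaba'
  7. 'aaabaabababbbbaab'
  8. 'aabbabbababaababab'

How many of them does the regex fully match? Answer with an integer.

1

1 → no match
2 → no match
3 → no match
4 → no match
5 → match
6 → no match
7 → no match
8 → no match
Total matched: 1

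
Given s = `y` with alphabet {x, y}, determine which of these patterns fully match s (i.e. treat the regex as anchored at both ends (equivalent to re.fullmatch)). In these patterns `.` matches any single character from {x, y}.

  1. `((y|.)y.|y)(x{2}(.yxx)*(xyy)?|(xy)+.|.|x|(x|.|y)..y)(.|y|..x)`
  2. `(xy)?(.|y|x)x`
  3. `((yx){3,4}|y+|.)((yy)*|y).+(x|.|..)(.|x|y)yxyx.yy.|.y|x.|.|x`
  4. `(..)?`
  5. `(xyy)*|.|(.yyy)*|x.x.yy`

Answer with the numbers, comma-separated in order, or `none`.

1 → no match
2 → no match — must end with `x`
3 → match
4 → no match
5 → match

3, 5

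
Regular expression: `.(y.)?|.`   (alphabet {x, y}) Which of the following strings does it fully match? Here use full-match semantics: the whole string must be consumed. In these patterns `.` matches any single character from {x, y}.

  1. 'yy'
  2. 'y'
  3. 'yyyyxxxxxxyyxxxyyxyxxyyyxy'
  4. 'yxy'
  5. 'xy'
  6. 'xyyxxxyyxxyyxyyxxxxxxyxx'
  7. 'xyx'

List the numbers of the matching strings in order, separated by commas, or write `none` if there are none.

1 → no match
2 → match
3 → no match
4 → no match
5 → no match
6 → no match
7 → match

2, 7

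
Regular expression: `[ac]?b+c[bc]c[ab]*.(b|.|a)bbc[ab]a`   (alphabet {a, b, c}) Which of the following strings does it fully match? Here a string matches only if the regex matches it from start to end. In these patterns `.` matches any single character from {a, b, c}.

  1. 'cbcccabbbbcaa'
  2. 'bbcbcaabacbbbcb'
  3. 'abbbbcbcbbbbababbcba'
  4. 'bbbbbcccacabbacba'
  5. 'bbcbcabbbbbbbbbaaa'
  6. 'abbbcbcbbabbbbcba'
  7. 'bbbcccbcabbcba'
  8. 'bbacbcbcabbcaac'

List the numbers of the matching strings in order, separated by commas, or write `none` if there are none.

1, 3, 6, 7

1 → match
2 → no match — must end with 'a'
3 → match
4 → no match
5 → no match
6 → match
7 → match
8 → no match — must end with 'a'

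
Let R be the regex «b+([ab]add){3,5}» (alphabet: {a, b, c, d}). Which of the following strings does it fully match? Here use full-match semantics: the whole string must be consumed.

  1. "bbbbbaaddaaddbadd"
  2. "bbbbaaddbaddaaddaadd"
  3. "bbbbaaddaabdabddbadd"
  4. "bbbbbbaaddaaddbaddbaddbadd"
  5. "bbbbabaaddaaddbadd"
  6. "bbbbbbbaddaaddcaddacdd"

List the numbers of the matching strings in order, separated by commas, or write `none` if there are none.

1 → match
2 → match
3 → no match
4 → match
5 → no match
6 → no match — must end with "add"

1, 2, 4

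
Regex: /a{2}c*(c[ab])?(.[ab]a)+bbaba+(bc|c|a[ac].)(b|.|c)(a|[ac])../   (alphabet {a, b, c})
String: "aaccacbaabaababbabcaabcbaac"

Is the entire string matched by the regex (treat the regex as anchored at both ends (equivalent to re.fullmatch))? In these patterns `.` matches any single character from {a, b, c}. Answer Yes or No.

No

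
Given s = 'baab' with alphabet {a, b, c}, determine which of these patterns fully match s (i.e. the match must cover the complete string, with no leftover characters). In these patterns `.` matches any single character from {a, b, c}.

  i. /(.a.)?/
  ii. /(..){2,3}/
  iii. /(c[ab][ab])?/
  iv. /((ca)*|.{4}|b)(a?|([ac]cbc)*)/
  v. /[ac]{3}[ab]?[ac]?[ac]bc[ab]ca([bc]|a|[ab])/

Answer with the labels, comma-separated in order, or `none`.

ii, iv

i → no match
ii → match
iii → no match
iv → match
v → no match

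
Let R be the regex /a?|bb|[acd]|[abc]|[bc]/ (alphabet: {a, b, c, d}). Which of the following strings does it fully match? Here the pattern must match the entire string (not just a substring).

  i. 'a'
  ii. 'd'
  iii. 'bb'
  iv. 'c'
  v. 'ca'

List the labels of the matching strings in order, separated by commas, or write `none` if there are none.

i → match
ii → match
iii → match
iv → match
v → no match

i, ii, iii, iv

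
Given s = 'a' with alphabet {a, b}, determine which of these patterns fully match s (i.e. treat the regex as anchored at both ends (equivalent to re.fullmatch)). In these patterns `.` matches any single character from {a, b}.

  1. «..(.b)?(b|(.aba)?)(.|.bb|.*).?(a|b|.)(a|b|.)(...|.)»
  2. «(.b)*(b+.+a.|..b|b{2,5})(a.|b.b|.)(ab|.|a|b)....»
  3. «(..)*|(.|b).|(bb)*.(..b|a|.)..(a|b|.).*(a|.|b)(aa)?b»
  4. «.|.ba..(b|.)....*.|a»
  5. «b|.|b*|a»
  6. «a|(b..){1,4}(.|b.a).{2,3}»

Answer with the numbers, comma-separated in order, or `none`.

1 → no match
2 → no match
3 → no match
4 → match
5 → match
6 → match

4, 5, 6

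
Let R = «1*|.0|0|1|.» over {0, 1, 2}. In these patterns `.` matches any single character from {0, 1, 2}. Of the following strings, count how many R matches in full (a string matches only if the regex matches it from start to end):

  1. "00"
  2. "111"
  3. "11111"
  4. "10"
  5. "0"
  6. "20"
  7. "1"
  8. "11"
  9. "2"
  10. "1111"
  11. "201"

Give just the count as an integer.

1. "00" → match
2. "111" → match
3. "11111" → match
4. "10" → match
5. "0" → match
6. "20" → match
7. "1" → match
8. "11" → match
9. "2" → match
10. "1111" → match
11. "201" → no match
Total matched: 10

10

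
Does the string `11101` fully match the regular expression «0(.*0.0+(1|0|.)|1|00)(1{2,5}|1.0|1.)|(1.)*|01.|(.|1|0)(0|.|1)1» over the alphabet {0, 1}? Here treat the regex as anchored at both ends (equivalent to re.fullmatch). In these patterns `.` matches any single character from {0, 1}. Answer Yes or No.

No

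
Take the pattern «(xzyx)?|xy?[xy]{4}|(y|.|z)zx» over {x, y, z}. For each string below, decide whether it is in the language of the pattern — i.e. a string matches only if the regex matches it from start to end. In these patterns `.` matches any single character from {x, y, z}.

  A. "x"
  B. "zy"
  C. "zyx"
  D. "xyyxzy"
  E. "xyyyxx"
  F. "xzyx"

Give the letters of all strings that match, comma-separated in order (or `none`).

E, F

A → no match
B → no match
C → no match
D → no match
E → match
F → match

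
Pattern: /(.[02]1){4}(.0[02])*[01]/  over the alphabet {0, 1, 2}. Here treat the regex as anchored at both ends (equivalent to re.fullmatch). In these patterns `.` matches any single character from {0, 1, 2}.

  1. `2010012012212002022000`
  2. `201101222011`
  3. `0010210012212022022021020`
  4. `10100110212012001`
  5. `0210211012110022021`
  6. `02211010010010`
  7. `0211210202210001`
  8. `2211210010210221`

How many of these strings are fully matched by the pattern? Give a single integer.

1 → match
2 → no match
3 → match
4 → no match
5 → no match
6 → no match
7 → no match
8 → no match
Total matched: 2

2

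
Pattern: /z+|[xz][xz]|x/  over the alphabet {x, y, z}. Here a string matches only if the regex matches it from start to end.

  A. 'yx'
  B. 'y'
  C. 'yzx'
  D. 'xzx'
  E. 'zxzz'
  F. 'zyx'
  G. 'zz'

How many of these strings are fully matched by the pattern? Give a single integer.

1

A → no match
B → no match
C → no match
D → no match
E → no match
F → no match
G → match
Total matched: 1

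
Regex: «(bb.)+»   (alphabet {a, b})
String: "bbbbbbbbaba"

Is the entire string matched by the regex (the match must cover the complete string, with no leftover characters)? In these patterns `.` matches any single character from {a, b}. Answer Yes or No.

No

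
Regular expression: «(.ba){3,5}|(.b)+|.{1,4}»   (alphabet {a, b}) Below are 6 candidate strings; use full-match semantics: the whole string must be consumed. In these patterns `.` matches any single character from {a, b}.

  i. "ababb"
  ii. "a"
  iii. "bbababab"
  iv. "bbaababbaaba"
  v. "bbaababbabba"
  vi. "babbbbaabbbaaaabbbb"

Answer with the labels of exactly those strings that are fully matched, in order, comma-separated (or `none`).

ii, iii, iv, v

i. "ababb" → no match
ii. "a" → match
iii. "bbababab" → match
iv. "bbaababbaaba" → match
v. "bbaababbabba" → match
vi → no match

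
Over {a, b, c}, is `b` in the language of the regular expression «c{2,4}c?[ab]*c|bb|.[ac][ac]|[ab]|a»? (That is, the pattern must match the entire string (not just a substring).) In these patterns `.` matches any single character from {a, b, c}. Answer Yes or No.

Yes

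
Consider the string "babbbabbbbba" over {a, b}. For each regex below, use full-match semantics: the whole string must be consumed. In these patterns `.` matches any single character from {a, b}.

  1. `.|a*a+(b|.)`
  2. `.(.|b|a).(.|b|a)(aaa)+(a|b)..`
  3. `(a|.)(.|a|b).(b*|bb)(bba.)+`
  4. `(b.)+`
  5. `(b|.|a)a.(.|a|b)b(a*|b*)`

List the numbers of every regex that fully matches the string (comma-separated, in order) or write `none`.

4

1 → no match
2 → no match
3 → no match
4 → match
5 → no match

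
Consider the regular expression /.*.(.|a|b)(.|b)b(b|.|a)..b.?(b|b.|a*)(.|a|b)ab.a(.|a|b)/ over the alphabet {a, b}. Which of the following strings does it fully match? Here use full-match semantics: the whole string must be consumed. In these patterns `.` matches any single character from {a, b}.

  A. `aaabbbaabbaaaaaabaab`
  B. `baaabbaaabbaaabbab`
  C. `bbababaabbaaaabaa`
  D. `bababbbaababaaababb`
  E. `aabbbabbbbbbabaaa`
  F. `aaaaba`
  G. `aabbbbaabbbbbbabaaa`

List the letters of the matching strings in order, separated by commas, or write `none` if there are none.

A, B, E, G

A → match
B → match
C → no match
D → no match
E → match
F. `aaaaba` → no match
G → match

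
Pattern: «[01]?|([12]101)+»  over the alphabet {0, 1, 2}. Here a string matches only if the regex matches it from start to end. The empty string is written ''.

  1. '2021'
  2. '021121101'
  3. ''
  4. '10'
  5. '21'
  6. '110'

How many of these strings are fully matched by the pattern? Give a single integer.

1 → no match
2 → no match
3 → match
4 → no match
5 → no match
6 → no match
Total matched: 1

1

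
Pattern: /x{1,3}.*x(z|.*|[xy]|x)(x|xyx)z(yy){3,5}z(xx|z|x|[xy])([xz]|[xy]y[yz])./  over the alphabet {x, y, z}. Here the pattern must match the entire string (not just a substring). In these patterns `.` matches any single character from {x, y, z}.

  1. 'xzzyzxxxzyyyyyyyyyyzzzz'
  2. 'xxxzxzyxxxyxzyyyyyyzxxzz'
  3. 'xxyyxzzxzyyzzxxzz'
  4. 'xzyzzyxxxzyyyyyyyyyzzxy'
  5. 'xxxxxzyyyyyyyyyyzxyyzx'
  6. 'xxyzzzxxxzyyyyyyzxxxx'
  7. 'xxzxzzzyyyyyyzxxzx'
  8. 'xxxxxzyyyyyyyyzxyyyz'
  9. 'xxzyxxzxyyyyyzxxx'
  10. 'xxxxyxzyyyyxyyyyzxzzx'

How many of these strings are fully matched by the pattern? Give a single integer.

1 → match
2 → match
3 → no match
4 → no match
5 → match
6 → match
7 → no match
8 → match
9 → no match
10 → no match
Total matched: 5

5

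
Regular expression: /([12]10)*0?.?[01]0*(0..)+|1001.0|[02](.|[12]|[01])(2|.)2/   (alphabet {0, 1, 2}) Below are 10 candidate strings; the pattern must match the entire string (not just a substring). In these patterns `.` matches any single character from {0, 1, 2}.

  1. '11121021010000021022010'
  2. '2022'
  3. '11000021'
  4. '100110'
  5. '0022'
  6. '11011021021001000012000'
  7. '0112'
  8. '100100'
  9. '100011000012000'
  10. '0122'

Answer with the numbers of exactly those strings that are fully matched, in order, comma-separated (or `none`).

2, 3, 4, 5, 6, 7, 8, 9, 10

1 → no match
2 → match
3 → match
4 → match
5 → match
6 → match
7 → match
8 → match
9 → match
10 → match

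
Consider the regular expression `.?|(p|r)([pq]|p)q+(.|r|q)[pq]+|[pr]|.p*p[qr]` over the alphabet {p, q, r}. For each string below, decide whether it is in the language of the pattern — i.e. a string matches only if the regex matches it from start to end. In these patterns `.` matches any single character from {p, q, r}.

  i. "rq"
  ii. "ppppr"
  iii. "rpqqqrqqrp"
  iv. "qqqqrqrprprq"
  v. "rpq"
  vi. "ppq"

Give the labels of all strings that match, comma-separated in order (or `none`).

i → no match
ii → match
iii → no match
iv → no match
v → match
vi → match

ii, v, vi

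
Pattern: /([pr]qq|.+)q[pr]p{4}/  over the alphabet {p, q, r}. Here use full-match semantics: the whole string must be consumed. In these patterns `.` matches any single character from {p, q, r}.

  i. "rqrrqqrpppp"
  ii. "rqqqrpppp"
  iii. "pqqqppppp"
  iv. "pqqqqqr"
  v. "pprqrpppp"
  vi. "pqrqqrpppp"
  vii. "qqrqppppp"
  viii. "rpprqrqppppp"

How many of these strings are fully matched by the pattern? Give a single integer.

i → match
ii → match
iii → match
iv → no match — must end with "p"
v → match
vi → match
vii → match
viii → match
Total matched: 7

7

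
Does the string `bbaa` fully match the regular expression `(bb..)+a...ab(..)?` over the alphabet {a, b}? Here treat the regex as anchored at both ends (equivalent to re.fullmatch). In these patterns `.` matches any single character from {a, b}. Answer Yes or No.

No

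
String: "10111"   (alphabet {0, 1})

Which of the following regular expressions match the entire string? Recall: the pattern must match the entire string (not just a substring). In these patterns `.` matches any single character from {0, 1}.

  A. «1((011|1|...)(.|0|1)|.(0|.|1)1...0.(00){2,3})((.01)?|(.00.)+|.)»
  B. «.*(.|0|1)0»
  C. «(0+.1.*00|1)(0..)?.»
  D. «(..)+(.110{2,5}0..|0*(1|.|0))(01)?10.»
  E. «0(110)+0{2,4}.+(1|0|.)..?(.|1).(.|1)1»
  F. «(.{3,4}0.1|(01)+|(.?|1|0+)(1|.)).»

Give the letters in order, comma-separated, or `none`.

A → match
B → no match — must end with "0"
C → match
D → no match
E → no match — must start with "0110"
F → no match

A, C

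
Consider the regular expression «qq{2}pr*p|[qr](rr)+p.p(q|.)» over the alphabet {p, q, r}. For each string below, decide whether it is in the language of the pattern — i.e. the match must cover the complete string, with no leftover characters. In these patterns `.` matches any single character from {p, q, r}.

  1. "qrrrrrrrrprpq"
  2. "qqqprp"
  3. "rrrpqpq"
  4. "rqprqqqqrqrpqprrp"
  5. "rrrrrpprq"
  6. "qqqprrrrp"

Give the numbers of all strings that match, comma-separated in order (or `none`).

1, 2, 3, 6

1 → match
2. "qqqprp" → match
3. "rrrpqpq" → match
4 → no match
5. "rrrrrpprq" → no match
6. "qqqprrrrp" → match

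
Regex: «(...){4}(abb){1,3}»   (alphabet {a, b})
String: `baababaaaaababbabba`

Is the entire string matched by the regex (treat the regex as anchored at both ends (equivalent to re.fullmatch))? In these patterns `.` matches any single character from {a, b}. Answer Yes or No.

Every match must end with `abb`, but `baababaaaaababbabba` does not.

No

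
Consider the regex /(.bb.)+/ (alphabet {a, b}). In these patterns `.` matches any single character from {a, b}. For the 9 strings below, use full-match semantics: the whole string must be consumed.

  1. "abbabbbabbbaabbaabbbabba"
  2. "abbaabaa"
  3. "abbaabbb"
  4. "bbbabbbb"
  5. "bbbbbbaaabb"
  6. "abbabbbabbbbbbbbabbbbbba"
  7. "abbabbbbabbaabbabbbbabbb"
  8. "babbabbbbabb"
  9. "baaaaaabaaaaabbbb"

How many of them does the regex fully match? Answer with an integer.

5

1 → match
2 → no match
3 → match
4 → match
5 → no match
6 → match
7 → match
8 → no match
9 → no match
Total matched: 5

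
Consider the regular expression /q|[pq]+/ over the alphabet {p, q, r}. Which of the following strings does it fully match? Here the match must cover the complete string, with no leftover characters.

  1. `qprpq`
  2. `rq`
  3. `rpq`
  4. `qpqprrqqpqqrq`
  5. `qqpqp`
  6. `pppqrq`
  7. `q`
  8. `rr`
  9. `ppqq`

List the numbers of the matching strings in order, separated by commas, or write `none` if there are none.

5, 7, 9

1 → no match
2 → no match
3 → no match
4 → no match
5 → match
6 → no match
7 → match
8 → no match
9 → match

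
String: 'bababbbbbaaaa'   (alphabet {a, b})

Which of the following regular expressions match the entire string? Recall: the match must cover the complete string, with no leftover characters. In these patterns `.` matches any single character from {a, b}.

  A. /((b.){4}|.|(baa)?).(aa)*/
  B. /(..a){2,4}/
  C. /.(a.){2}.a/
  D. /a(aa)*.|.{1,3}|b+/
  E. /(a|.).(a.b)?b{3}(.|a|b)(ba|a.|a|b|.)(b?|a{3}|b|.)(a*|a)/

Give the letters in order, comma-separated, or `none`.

A → match
B → no match
C → no match
D → no match
E → no match

A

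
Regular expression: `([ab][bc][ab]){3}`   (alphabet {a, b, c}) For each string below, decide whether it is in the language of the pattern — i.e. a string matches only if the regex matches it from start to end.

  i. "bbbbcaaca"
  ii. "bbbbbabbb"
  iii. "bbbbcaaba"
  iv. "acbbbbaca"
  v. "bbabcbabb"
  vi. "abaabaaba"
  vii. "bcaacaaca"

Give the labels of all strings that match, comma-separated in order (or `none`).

i, ii, iii, iv, v, vi, vii

i → match
ii → match
iii → match
iv → match
v → match
vi → match
vii → match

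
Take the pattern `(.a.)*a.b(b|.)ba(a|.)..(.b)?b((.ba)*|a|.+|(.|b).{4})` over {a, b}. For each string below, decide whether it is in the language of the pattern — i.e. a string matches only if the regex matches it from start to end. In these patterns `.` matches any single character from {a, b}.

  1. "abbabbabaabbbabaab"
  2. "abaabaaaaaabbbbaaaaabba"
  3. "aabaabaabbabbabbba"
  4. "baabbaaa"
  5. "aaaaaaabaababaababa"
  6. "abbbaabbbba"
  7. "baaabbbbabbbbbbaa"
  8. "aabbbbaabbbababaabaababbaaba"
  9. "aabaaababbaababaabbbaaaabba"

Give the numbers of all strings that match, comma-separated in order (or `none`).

1 → no match
2 → no match
3 → no match
4 → no match
5 → no match
6 → no match
7 → match
8 → no match
9 → match

7, 9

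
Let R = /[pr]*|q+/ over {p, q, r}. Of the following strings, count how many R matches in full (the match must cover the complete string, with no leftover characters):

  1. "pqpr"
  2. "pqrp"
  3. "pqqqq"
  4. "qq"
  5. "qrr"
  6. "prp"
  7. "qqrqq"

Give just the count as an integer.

1 → no match
2 → no match
3 → no match
4 → match
5 → no match
6 → match
7 → no match
Total matched: 2

2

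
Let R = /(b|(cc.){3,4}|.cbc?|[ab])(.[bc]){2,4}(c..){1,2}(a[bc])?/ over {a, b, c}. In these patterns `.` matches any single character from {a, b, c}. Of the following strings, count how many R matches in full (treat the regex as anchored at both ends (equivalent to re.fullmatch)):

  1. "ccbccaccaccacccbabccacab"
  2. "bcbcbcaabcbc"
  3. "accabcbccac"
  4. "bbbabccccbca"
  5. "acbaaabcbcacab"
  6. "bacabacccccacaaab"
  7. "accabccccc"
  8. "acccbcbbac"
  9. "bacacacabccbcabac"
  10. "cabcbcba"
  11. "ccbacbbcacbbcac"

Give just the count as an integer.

6

1 → match
2 → no match
3 → match
4 → no match
5 → no match
6 → match
7 → match
8 → match
9 → match
10 → no match
11 → no match
Total matched: 6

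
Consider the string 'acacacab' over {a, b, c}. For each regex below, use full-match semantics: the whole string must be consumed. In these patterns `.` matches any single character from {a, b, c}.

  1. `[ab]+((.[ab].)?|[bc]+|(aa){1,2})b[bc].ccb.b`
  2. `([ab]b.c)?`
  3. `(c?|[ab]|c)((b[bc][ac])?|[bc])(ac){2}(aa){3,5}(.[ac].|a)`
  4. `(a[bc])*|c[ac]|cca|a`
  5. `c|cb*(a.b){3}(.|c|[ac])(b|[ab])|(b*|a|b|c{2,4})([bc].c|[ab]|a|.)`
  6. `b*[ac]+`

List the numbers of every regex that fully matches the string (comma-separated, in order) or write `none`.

1 → no match
2 → no match
3 → no match
4 → match
5 → no match
6 → no match

4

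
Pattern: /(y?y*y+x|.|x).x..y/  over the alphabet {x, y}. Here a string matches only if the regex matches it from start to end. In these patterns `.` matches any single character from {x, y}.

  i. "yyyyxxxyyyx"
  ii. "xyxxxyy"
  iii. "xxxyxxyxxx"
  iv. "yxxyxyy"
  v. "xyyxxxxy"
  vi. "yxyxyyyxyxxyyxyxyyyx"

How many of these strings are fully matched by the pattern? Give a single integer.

0

i. "yyyyxxxyyyx" → no match — must end with "y"
ii. "xyxxxyy" → no match
iii. "xxxyxxyxxx" → no match — must end with "y"
iv. "yxxyxyy" → no match
v. "xyyxxxxy" → no match
vi → no match — must end with "y"
Total matched: 0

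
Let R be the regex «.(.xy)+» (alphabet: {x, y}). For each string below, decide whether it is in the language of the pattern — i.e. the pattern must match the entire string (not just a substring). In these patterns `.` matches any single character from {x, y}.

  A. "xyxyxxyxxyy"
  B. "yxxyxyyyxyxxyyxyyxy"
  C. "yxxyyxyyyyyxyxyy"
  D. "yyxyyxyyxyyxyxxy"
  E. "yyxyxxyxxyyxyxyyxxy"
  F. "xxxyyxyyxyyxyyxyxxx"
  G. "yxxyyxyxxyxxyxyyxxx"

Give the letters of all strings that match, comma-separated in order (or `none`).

D

A → no match — must end with "xy"
B → no match
C → no match — must end with "xy"
D → match
E → no match
F → no match — must end with "xy"
G → no match — must end with "xy"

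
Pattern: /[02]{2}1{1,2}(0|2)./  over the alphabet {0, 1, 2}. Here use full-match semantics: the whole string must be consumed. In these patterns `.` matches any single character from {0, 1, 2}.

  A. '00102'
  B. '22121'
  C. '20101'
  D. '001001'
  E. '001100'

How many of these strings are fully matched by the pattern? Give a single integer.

4

A. '00102' → match
B. '22121' → match
C. '20101' → match
D. '001001' → no match
E. '001100' → match
Total matched: 4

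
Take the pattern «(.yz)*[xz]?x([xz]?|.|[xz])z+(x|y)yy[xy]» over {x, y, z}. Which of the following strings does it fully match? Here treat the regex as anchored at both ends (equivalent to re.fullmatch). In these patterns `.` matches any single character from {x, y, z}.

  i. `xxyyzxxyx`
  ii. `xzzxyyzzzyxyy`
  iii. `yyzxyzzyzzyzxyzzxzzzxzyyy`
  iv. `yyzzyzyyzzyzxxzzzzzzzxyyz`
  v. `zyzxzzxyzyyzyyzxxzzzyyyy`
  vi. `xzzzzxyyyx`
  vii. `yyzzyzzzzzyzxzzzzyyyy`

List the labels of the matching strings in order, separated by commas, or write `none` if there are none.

i → no match
ii → no match
iii → no match
iv → no match
v → no match
vi → no match
vii → no match

none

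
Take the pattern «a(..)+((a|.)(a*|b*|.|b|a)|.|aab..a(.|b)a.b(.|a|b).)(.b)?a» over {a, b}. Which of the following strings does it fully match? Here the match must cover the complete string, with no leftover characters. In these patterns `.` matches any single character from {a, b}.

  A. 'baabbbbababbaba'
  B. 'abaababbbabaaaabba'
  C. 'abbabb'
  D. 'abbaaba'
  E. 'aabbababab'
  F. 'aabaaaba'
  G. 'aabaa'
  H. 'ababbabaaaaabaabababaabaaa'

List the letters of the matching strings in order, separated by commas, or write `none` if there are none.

B, D, F, G, H

A → no match — must start with 'a'
B → match
C → no match — must end with 'a'
D → match
E → no match — must end with 'a'
F → match
G → match
H → match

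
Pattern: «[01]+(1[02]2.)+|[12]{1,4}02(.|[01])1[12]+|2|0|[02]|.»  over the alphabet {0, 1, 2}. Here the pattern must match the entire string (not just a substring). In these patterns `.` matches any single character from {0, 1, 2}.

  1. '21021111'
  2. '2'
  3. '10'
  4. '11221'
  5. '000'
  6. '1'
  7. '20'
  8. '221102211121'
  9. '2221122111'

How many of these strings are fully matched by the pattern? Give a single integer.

5

1 → match
2 → match
3 → no match
4 → match
5 → no match
6 → match
7 → no match
8 → match
9 → no match
Total matched: 5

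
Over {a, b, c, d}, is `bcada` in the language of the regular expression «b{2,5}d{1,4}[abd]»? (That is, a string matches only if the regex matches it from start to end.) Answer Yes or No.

No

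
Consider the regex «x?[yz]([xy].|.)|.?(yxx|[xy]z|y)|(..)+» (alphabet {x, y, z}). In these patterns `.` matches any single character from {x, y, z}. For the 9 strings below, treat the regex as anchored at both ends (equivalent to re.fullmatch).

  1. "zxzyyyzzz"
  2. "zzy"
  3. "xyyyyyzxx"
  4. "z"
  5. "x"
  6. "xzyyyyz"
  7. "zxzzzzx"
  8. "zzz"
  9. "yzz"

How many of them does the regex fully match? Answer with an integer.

0

1 → no match
2 → no match
3 → no match
4 → no match
5 → no match
6 → no match
7 → no match
8 → no match
9 → no match
Total matched: 0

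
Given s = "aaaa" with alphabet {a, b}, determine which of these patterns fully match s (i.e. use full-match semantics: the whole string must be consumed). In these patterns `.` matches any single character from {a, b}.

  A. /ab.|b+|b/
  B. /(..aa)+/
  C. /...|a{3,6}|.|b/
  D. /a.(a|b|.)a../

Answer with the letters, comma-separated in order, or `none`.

B, C

A → no match
B → match
C → match
D → no match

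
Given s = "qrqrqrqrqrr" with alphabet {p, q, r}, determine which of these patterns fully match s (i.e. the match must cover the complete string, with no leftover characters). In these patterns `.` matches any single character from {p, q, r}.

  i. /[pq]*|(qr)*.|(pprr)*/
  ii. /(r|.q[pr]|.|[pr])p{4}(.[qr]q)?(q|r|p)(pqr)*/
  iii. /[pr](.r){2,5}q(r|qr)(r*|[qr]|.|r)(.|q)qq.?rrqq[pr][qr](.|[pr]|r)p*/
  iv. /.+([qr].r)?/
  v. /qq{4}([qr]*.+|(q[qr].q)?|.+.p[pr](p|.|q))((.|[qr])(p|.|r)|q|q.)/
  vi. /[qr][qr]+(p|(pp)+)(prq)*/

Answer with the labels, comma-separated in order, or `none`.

i, iv

i → match
ii → no match
iii → no match
iv → match
v → no match — must start with "qq"
vi → no match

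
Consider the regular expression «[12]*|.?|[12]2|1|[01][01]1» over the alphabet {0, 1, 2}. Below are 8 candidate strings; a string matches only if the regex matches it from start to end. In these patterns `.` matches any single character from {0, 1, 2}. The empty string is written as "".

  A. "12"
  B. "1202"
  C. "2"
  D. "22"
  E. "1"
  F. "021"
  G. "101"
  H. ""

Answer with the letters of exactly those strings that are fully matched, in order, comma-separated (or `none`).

A → match
B → no match
C → match
D → match
E → match
F → no match
G → match
H → match

A, C, D, E, G, H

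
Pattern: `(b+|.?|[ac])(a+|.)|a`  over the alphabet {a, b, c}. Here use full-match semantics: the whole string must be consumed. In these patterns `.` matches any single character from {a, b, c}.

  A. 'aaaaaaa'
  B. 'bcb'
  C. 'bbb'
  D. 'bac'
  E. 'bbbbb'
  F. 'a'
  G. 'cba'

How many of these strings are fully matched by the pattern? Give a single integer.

4

A → match
B → no match
C → match
D → no match
E → match
F → match
G → no match
Total matched: 4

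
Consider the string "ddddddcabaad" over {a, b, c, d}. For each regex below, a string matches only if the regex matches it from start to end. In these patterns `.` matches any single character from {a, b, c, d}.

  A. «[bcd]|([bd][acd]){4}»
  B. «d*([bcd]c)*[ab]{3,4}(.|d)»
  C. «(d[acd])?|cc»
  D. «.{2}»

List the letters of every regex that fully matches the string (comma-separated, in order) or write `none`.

B

A → no match
B → match
C → no match
D → no match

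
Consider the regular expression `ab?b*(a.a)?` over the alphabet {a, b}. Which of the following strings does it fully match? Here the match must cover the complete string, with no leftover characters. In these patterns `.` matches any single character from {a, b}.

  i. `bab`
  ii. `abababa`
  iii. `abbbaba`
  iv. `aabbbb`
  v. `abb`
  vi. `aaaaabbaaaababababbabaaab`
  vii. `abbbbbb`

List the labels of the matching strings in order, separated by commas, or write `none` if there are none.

iii, v, vii

i → no match — must start with `a`
ii → no match
iii → match
iv → no match
v → match
vi → no match
vii → match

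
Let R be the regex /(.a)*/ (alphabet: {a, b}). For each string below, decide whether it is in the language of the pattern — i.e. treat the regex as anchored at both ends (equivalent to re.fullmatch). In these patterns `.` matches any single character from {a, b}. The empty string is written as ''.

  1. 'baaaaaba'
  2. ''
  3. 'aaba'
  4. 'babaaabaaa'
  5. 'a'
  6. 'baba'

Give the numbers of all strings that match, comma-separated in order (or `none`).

1 → match
2 → match
3 → match
4 → match
5 → no match
6 → match

1, 2, 3, 4, 6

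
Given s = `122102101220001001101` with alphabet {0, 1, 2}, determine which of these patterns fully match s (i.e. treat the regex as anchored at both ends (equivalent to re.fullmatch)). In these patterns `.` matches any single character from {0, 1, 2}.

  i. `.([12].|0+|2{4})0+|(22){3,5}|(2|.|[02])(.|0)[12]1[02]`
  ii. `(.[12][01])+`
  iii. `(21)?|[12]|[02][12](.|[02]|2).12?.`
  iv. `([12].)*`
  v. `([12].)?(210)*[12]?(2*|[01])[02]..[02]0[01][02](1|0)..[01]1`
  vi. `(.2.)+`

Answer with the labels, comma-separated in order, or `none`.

i → no match
ii → no match
iii → no match
iv → no match
v → match
vi → no match

v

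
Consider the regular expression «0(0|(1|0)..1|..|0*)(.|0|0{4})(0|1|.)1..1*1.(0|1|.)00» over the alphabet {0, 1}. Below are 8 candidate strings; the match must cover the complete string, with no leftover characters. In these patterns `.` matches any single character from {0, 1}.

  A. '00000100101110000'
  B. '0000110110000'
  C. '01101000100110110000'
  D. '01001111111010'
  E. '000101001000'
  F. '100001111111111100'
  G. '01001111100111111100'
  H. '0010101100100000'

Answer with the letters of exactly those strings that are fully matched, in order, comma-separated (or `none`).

B

A → no match
B → match
C → no match
D → no match — must end with '00'
E → no match
F → no match — must start with '0'
G → no match
H → no match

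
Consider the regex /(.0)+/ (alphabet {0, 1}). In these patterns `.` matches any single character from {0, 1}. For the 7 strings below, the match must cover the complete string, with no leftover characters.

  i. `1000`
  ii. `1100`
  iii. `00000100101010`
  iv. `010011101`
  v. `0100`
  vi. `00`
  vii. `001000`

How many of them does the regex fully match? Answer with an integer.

3

i → match
ii → no match
iii → no match
iv → no match — must end with `0`
v → no match
vi → match
vii → match
Total matched: 3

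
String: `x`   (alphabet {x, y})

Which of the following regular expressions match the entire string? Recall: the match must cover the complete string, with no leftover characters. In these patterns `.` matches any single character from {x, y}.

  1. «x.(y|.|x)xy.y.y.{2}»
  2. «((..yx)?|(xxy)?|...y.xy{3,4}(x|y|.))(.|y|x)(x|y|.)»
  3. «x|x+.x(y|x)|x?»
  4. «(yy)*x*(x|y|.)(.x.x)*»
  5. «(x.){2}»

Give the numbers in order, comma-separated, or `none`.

1 → no match
2 → no match
3 → match
4 → match
5 → no match

3, 4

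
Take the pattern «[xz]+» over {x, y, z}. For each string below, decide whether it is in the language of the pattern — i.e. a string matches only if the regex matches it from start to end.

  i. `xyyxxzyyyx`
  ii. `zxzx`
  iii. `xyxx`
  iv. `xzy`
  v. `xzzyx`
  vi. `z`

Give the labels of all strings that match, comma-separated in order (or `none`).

i → no match
ii → match
iii → no match
iv → no match
v → no match
vi → match

ii, vi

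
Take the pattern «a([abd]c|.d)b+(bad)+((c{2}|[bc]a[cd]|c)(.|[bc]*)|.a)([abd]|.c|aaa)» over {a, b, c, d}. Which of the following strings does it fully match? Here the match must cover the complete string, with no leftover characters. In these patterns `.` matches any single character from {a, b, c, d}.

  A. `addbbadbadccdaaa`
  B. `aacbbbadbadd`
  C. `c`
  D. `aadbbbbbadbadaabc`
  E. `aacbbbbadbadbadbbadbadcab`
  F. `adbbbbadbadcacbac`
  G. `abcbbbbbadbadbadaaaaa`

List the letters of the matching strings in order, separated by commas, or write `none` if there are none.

A → match
B → match
C → no match — must start with `a`
D → match
E → no match
F → no match
G → match

A, B, D, G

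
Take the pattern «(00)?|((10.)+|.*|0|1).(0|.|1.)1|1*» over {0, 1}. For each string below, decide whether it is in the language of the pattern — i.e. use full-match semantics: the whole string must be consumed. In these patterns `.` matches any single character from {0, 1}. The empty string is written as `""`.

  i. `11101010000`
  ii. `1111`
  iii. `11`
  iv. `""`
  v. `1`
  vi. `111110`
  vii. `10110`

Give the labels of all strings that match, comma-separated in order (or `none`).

ii, iii, iv, v

i. `11101010000` → no match
ii. `1111` → match
iii. `11` → match
iv. `""` → match
v. `1` → match
vi. `111110` → no match
vii. `10110` → no match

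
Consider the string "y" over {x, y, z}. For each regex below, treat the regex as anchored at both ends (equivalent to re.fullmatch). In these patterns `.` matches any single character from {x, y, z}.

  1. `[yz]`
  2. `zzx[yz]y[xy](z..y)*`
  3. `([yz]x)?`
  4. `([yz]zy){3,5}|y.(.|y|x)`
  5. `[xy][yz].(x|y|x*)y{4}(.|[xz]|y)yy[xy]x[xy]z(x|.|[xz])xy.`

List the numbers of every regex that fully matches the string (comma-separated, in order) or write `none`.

1

1 → match
2 → no match — must start with "zzx"
3 → no match
4 → no match
5 → no match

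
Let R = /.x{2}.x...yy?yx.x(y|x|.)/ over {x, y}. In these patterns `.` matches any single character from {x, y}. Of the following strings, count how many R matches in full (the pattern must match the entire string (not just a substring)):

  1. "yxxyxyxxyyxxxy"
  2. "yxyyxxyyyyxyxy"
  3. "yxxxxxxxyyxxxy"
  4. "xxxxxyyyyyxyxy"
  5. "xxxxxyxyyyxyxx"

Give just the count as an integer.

1 → match
2 → no match
3 → match
4 → match
5 → match
Total matched: 4

4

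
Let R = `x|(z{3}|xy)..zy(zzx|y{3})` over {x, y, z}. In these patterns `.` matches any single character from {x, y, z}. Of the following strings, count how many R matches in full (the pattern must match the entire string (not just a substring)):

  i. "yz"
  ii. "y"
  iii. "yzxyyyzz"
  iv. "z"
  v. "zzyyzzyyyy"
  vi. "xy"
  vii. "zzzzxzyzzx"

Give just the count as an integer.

1

i → no match
ii → no match
iii → no match
iv → no match
v → no match
vi → no match
vii → match
Total matched: 1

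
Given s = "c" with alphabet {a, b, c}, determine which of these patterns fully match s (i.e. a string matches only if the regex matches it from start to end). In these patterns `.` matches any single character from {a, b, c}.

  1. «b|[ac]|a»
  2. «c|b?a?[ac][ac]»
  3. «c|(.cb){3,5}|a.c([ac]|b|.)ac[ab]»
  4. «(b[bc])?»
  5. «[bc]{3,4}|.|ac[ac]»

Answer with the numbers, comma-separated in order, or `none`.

1 → match
2 → match
3 → match
4 → no match
5 → match

1, 2, 3, 5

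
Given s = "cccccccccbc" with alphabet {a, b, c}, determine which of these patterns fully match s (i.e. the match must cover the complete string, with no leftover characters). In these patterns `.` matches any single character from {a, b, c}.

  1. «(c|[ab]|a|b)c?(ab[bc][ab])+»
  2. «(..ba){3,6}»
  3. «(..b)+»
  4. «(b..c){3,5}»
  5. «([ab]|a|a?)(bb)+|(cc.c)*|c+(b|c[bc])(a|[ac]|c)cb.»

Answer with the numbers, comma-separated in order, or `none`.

5

1 → no match
2 → no match — must end with "ba"
3 → no match — must end with "b"
4 → no match — must start with "b"
5 → match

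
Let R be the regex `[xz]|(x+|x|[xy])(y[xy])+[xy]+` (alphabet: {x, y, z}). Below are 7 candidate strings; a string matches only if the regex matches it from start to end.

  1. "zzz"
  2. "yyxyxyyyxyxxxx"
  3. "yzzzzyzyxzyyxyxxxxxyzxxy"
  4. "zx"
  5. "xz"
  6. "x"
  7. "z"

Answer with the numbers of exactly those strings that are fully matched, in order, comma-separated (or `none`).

2, 6, 7

1 → no match
2 → match
3 → no match
4 → no match
5 → no match
6 → match
7 → match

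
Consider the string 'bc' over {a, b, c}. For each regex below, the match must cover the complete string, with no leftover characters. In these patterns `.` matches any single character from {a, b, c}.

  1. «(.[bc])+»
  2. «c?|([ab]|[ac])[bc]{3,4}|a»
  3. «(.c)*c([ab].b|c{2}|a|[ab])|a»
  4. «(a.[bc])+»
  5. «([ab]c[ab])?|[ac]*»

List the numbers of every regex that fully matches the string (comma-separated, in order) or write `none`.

1

1 → match
2 → no match
3 → no match
4 → no match — must start with 'a'
5 → no match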